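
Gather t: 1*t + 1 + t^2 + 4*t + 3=t^2 + 5*t + 4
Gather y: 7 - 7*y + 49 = 56 - 7*y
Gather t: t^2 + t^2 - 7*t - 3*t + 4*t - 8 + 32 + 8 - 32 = 2*t^2 - 6*t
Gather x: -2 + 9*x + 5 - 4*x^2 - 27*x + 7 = -4*x^2 - 18*x + 10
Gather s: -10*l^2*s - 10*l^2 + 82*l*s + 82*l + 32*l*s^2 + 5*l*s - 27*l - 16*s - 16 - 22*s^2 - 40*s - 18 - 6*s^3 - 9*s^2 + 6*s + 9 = -10*l^2 + 55*l - 6*s^3 + s^2*(32*l - 31) + s*(-10*l^2 + 87*l - 50) - 25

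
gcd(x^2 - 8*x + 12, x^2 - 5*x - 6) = x - 6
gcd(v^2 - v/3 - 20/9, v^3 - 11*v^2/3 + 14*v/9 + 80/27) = v - 5/3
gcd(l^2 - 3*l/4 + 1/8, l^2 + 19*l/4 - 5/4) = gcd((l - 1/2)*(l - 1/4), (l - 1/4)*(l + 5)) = l - 1/4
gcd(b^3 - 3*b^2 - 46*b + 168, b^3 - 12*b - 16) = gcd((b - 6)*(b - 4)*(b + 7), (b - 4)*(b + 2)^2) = b - 4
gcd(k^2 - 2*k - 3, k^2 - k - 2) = k + 1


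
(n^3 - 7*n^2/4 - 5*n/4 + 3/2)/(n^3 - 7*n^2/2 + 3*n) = (4*n^2 + n - 3)/(2*n*(2*n - 3))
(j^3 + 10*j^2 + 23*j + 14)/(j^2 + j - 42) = (j^2 + 3*j + 2)/(j - 6)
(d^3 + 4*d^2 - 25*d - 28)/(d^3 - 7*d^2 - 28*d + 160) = (d^2 + 8*d + 7)/(d^2 - 3*d - 40)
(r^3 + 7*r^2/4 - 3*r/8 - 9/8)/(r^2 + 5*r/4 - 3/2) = (2*r^2 + 5*r + 3)/(2*(r + 2))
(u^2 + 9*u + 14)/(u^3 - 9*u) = (u^2 + 9*u + 14)/(u*(u^2 - 9))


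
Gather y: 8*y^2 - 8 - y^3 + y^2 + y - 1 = -y^3 + 9*y^2 + y - 9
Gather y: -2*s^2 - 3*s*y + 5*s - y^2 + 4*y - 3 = -2*s^2 + 5*s - y^2 + y*(4 - 3*s) - 3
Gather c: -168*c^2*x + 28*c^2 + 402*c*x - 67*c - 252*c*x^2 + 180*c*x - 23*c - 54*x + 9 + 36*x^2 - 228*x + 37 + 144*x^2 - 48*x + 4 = c^2*(28 - 168*x) + c*(-252*x^2 + 582*x - 90) + 180*x^2 - 330*x + 50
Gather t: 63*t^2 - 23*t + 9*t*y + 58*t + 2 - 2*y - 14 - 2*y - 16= 63*t^2 + t*(9*y + 35) - 4*y - 28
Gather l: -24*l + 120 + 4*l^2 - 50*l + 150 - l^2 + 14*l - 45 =3*l^2 - 60*l + 225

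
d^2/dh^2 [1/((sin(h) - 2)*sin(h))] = 2*(-2*sin(h) + 3 + 1/sin(h) - 6/sin(h)^2 + 4/sin(h)^3)/(sin(h) - 2)^3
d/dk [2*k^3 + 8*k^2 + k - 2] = 6*k^2 + 16*k + 1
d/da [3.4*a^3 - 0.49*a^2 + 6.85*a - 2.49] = 10.2*a^2 - 0.98*a + 6.85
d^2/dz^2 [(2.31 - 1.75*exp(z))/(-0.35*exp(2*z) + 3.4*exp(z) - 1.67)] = (0.214375*exp(4*z) + 0.950599999999998*exp(3*z) + 2.10944999999999*exp(2*z) - 11.36632*exp(z) - 8.235605)*exp(z)/(0.042875*exp(6*z) - 1.2495*exp(5*z) + 12.751725*exp(4*z) - 51.2278*exp(3*z) + 60.843945*exp(2*z) - 28.44678*exp(z) + 4.657463)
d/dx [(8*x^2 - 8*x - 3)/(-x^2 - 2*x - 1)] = 2*(1 - 12*x)/(x^3 + 3*x^2 + 3*x + 1)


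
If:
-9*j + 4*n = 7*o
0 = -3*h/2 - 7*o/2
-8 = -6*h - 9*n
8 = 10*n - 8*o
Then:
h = 14/51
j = 62/153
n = 12/17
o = -2/17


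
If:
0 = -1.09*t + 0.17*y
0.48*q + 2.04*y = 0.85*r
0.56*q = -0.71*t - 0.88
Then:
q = -0.197739187418086*y - 1.57142857142857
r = 2.28833551769332*y - 0.887394957983193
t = 0.155963302752294*y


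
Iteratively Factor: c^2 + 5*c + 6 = (c + 3)*(c + 2)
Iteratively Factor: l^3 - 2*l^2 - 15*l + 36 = (l + 4)*(l^2 - 6*l + 9) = (l - 3)*(l + 4)*(l - 3)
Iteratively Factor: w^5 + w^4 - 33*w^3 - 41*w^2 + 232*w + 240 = (w + 4)*(w^4 - 3*w^3 - 21*w^2 + 43*w + 60) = (w + 4)^2*(w^3 - 7*w^2 + 7*w + 15) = (w - 5)*(w + 4)^2*(w^2 - 2*w - 3) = (w - 5)*(w + 1)*(w + 4)^2*(w - 3)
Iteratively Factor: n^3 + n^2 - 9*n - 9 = (n + 1)*(n^2 - 9) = (n - 3)*(n + 1)*(n + 3)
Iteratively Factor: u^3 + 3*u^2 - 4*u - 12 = (u + 2)*(u^2 + u - 6) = (u - 2)*(u + 2)*(u + 3)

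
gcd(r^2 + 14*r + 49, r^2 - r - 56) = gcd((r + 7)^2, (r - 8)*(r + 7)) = r + 7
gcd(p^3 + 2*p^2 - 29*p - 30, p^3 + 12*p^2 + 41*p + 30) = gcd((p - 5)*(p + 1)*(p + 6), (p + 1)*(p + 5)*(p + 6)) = p^2 + 7*p + 6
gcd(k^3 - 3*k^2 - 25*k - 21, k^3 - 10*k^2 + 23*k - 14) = k - 7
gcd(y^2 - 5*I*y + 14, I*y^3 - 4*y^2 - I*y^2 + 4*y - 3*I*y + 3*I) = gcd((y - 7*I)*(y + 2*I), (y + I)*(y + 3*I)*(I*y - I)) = 1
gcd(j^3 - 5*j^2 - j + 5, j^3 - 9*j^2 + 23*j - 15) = j^2 - 6*j + 5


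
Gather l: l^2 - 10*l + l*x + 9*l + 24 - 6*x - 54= l^2 + l*(x - 1) - 6*x - 30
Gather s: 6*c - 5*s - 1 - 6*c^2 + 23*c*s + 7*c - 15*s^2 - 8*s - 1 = -6*c^2 + 13*c - 15*s^2 + s*(23*c - 13) - 2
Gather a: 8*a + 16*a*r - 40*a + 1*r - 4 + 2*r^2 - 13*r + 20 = a*(16*r - 32) + 2*r^2 - 12*r + 16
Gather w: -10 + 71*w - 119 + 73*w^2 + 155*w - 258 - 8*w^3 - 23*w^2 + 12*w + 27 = -8*w^3 + 50*w^2 + 238*w - 360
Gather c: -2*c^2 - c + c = -2*c^2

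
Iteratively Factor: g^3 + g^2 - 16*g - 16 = (g + 1)*(g^2 - 16) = (g - 4)*(g + 1)*(g + 4)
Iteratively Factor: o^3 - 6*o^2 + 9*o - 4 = (o - 1)*(o^2 - 5*o + 4) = (o - 4)*(o - 1)*(o - 1)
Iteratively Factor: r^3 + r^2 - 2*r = (r - 1)*(r^2 + 2*r) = r*(r - 1)*(r + 2)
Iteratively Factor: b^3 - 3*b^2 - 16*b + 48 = (b + 4)*(b^2 - 7*b + 12) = (b - 3)*(b + 4)*(b - 4)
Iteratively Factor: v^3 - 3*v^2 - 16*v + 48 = (v + 4)*(v^2 - 7*v + 12) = (v - 4)*(v + 4)*(v - 3)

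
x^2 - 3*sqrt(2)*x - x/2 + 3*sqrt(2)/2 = (x - 1/2)*(x - 3*sqrt(2))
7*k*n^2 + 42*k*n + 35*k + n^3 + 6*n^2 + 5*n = (7*k + n)*(n + 1)*(n + 5)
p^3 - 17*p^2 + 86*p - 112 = (p - 8)*(p - 7)*(p - 2)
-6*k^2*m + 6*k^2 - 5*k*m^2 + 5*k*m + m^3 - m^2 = (-6*k + m)*(k + m)*(m - 1)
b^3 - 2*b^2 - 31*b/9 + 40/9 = (b - 8/3)*(b - 1)*(b + 5/3)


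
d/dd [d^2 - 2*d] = 2*d - 2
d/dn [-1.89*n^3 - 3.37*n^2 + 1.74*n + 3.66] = -5.67*n^2 - 6.74*n + 1.74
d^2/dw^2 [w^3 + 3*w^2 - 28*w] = 6*w + 6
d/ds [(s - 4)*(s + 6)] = 2*s + 2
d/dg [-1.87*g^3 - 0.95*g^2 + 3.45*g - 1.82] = -5.61*g^2 - 1.9*g + 3.45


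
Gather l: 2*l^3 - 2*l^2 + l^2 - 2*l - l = 2*l^3 - l^2 - 3*l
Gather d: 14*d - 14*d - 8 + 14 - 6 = 0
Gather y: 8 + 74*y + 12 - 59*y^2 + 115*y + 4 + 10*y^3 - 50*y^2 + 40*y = 10*y^3 - 109*y^2 + 229*y + 24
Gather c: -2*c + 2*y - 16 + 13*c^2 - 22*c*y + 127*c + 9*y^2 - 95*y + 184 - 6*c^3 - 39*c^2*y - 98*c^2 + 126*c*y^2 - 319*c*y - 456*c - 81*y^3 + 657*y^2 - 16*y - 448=-6*c^3 + c^2*(-39*y - 85) + c*(126*y^2 - 341*y - 331) - 81*y^3 + 666*y^2 - 109*y - 280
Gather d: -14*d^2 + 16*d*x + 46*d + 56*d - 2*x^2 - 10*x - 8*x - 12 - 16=-14*d^2 + d*(16*x + 102) - 2*x^2 - 18*x - 28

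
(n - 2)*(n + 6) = n^2 + 4*n - 12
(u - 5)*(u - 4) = u^2 - 9*u + 20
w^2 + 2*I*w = w*(w + 2*I)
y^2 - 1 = (y - 1)*(y + 1)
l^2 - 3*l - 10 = (l - 5)*(l + 2)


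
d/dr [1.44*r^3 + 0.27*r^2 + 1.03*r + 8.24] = 4.32*r^2 + 0.54*r + 1.03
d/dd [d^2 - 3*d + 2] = 2*d - 3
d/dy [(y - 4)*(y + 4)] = 2*y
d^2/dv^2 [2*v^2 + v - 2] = 4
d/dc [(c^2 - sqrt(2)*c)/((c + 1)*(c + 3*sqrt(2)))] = (c*(-c + sqrt(2))*(c + 1) + c*(-c + sqrt(2))*(c + 3*sqrt(2)) + (c + 1)*(c + 3*sqrt(2))*(2*c - sqrt(2)))/((c + 1)^2*(c + 3*sqrt(2))^2)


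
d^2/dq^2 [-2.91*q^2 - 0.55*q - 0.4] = -5.82000000000000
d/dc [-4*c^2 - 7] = -8*c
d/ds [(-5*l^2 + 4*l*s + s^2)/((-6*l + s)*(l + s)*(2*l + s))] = (-128*l^4 - 54*l^3*s + 11*l^2*s^2 - 8*l*s^3 - s^4)/(144*l^6 + 384*l^5*s + 328*l^4*s^2 + 72*l^3*s^3 - 23*l^2*s^4 - 6*l*s^5 + s^6)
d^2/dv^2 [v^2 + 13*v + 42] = 2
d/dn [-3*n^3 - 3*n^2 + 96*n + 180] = -9*n^2 - 6*n + 96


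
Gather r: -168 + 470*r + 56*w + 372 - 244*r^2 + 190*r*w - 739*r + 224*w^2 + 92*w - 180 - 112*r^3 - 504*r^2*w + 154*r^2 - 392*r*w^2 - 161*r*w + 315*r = -112*r^3 + r^2*(-504*w - 90) + r*(-392*w^2 + 29*w + 46) + 224*w^2 + 148*w + 24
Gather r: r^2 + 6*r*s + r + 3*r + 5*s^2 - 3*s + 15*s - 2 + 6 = r^2 + r*(6*s + 4) + 5*s^2 + 12*s + 4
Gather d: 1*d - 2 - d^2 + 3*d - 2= -d^2 + 4*d - 4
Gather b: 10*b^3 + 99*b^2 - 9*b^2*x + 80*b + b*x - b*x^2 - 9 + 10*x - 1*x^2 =10*b^3 + b^2*(99 - 9*x) + b*(-x^2 + x + 80) - x^2 + 10*x - 9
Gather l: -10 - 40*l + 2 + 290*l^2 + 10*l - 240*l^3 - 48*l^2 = -240*l^3 + 242*l^2 - 30*l - 8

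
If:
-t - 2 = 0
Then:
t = -2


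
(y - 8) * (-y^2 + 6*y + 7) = -y^3 + 14*y^2 - 41*y - 56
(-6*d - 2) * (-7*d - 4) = 42*d^2 + 38*d + 8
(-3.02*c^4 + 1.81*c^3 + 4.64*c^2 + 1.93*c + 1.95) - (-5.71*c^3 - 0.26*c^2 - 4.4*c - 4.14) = -3.02*c^4 + 7.52*c^3 + 4.9*c^2 + 6.33*c + 6.09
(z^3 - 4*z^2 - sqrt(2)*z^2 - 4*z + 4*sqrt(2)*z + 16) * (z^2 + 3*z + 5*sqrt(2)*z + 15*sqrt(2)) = z^5 - z^4 + 4*sqrt(2)*z^4 - 26*z^3 - 4*sqrt(2)*z^3 - 68*sqrt(2)*z^2 + 14*z^2 + 20*sqrt(2)*z + 168*z + 240*sqrt(2)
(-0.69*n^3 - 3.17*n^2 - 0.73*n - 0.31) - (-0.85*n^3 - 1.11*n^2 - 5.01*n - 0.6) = 0.16*n^3 - 2.06*n^2 + 4.28*n + 0.29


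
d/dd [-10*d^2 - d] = -20*d - 1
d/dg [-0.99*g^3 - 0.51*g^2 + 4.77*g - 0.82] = -2.97*g^2 - 1.02*g + 4.77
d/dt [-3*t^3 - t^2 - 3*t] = -9*t^2 - 2*t - 3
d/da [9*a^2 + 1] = 18*a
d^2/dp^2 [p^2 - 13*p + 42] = 2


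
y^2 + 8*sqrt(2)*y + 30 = (y + 3*sqrt(2))*(y + 5*sqrt(2))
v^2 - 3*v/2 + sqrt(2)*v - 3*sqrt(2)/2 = (v - 3/2)*(v + sqrt(2))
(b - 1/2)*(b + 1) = b^2 + b/2 - 1/2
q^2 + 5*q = q*(q + 5)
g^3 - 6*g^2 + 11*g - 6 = (g - 3)*(g - 2)*(g - 1)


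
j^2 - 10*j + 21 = (j - 7)*(j - 3)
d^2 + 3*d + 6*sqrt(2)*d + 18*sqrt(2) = (d + 3)*(d + 6*sqrt(2))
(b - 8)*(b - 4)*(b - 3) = b^3 - 15*b^2 + 68*b - 96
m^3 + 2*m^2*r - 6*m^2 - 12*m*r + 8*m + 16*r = (m - 4)*(m - 2)*(m + 2*r)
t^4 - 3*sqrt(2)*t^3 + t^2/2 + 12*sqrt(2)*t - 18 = (t - 2)*(t + 2)*(t - 3*sqrt(2)/2)^2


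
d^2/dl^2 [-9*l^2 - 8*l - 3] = -18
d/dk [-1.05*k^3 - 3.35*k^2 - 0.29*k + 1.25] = -3.15*k^2 - 6.7*k - 0.29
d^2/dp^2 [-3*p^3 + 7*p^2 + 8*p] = 14 - 18*p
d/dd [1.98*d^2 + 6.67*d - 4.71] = 3.96*d + 6.67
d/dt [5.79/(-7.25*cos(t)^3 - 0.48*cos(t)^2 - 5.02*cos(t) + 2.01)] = (125.9325*sin(t)^2 - 5.5584*cos(t) - 154.9983)*sin(t)/(7.25*cos(t)^3 + 0.48*cos(t)^2 + 5.02*cos(t) - 2.01)^2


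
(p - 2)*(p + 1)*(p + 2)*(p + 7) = p^4 + 8*p^3 + 3*p^2 - 32*p - 28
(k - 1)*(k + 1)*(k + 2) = k^3 + 2*k^2 - k - 2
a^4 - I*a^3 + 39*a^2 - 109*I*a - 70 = (a - 5*I)*(a - 2*I)*(a - I)*(a + 7*I)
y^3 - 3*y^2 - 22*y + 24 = (y - 6)*(y - 1)*(y + 4)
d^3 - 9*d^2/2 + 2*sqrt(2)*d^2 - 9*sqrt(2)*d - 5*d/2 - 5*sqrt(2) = (d - 5)*(d + 1/2)*(d + 2*sqrt(2))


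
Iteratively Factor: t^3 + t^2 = (t)*(t^2 + t) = t^2*(t + 1)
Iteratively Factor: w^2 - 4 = (w + 2)*(w - 2)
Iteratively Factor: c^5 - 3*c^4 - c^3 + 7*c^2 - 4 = (c + 1)*(c^4 - 4*c^3 + 3*c^2 + 4*c - 4) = (c - 1)*(c + 1)*(c^3 - 3*c^2 + 4) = (c - 1)*(c + 1)^2*(c^2 - 4*c + 4) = (c - 2)*(c - 1)*(c + 1)^2*(c - 2)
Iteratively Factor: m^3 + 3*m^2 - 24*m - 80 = (m - 5)*(m^2 + 8*m + 16) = (m - 5)*(m + 4)*(m + 4)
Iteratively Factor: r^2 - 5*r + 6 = (r - 2)*(r - 3)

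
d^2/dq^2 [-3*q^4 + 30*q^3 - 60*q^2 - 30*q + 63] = -36*q^2 + 180*q - 120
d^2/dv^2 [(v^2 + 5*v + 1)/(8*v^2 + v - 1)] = 6*(104*v^3 + 72*v^2 + 48*v + 5)/(512*v^6 + 192*v^5 - 168*v^4 - 47*v^3 + 21*v^2 + 3*v - 1)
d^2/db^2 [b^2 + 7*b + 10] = 2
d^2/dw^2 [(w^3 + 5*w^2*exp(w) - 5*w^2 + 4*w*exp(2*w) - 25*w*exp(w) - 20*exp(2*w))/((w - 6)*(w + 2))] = (5*w^6*exp(w) + 16*w^5*exp(2*w) - 65*w^5*exp(w) - 224*w^4*exp(2*w) + 170*w^4*exp(w) + 744*w^3*exp(2*w) + 390*w^3*exp(w) + 16*w^3 + 1096*w^2*exp(2*w) + 120*w^2*exp(w) - 72*w^2 - 4480*w*exp(2*w) - 4920*w*exp(w) + 864*w - 6880*exp(2*w) - 3360*exp(w) - 1440)/(w^6 - 12*w^5 + 12*w^4 + 224*w^3 - 144*w^2 - 1728*w - 1728)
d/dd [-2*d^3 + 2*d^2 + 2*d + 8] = -6*d^2 + 4*d + 2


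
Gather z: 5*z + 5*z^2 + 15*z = 5*z^2 + 20*z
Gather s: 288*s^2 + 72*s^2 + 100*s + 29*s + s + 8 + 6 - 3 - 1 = 360*s^2 + 130*s + 10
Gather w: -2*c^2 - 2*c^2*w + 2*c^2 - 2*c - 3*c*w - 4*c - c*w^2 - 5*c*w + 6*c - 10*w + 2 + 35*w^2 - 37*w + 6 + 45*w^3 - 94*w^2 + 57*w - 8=45*w^3 + w^2*(-c - 59) + w*(-2*c^2 - 8*c + 10)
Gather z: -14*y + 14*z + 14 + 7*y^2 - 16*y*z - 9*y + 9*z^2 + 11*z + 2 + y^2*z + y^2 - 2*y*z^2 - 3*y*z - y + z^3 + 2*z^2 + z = 8*y^2 - 24*y + z^3 + z^2*(11 - 2*y) + z*(y^2 - 19*y + 26) + 16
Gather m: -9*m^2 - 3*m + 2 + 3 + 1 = -9*m^2 - 3*m + 6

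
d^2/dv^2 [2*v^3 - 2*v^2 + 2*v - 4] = 12*v - 4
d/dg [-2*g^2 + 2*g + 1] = 2 - 4*g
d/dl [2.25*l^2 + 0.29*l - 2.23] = 4.5*l + 0.29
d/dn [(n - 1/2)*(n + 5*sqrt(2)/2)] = 2*n - 1/2 + 5*sqrt(2)/2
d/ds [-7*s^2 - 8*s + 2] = -14*s - 8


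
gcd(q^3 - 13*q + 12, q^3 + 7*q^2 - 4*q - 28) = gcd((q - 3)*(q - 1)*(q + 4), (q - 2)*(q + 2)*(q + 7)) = 1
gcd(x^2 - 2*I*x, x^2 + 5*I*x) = x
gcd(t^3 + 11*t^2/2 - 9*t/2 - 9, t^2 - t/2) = 1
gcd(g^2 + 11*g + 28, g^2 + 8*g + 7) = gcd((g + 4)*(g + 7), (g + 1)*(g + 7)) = g + 7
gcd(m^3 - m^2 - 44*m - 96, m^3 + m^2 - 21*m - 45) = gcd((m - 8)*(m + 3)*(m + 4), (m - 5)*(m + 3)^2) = m + 3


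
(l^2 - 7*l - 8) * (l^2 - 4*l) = l^4 - 11*l^3 + 20*l^2 + 32*l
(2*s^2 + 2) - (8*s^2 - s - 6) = -6*s^2 + s + 8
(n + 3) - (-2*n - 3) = 3*n + 6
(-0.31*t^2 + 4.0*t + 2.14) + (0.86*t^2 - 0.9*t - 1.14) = 0.55*t^2 + 3.1*t + 1.0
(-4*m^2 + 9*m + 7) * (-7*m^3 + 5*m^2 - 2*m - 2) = 28*m^5 - 83*m^4 + 4*m^3 + 25*m^2 - 32*m - 14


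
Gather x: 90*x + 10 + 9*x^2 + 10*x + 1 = 9*x^2 + 100*x + 11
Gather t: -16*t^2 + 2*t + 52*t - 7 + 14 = -16*t^2 + 54*t + 7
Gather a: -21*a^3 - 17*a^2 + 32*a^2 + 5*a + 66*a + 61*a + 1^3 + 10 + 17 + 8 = -21*a^3 + 15*a^2 + 132*a + 36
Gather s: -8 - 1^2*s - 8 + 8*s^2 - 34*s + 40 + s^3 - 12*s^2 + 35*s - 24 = s^3 - 4*s^2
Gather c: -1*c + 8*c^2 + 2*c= 8*c^2 + c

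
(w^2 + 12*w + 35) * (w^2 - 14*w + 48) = w^4 - 2*w^3 - 85*w^2 + 86*w + 1680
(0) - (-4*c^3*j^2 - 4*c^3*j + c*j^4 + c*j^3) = 4*c^3*j^2 + 4*c^3*j - c*j^4 - c*j^3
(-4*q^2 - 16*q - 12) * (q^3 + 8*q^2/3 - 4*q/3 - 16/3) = -4*q^5 - 80*q^4/3 - 148*q^3/3 + 32*q^2/3 + 304*q/3 + 64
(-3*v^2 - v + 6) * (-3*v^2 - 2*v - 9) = 9*v^4 + 9*v^3 + 11*v^2 - 3*v - 54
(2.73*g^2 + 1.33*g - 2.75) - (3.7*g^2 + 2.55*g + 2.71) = -0.97*g^2 - 1.22*g - 5.46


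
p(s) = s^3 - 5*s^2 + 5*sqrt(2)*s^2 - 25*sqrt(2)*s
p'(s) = 3*s^2 - 10*s + 10*sqrt(2)*s - 25*sqrt(2)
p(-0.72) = 26.16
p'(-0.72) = -36.78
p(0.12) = -4.21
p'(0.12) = -34.82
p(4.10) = -41.22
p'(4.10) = 32.06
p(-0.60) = 21.74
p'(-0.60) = -36.76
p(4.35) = -32.29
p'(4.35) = 39.43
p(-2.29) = 79.82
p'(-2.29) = -29.11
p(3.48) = -55.81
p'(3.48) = 15.39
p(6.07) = 85.35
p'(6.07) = 100.32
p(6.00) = 78.43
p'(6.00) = 97.50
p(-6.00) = 70.69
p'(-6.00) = 47.79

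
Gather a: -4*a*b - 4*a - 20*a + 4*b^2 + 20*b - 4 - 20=a*(-4*b - 24) + 4*b^2 + 20*b - 24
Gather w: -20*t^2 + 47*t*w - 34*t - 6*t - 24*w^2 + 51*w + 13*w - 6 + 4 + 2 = -20*t^2 - 40*t - 24*w^2 + w*(47*t + 64)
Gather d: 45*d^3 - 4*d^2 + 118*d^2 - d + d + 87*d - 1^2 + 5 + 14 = 45*d^3 + 114*d^2 + 87*d + 18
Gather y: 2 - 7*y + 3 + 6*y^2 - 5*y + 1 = 6*y^2 - 12*y + 6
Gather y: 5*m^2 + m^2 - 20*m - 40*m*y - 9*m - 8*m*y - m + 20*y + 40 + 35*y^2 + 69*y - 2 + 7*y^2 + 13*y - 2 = 6*m^2 - 30*m + 42*y^2 + y*(102 - 48*m) + 36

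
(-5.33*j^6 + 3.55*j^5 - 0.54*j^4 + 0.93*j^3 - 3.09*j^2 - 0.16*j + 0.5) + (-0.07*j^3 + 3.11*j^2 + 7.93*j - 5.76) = -5.33*j^6 + 3.55*j^5 - 0.54*j^4 + 0.86*j^3 + 0.02*j^2 + 7.77*j - 5.26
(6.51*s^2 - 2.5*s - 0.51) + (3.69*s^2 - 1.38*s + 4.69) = 10.2*s^2 - 3.88*s + 4.18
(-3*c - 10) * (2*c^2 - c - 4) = -6*c^3 - 17*c^2 + 22*c + 40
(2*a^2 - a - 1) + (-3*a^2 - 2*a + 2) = -a^2 - 3*a + 1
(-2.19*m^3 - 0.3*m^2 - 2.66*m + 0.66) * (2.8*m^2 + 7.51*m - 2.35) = -6.132*m^5 - 17.2869*m^4 - 4.5545*m^3 - 17.4236*m^2 + 11.2076*m - 1.551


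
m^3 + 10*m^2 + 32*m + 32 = (m + 2)*(m + 4)^2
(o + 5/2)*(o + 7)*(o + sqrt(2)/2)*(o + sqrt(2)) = o^4 + 3*sqrt(2)*o^3/2 + 19*o^3/2 + 37*o^2/2 + 57*sqrt(2)*o^2/4 + 19*o/2 + 105*sqrt(2)*o/4 + 35/2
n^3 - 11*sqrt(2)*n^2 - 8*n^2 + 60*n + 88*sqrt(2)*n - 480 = (n - 8)*(n - 6*sqrt(2))*(n - 5*sqrt(2))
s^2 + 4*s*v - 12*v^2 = (s - 2*v)*(s + 6*v)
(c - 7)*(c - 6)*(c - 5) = c^3 - 18*c^2 + 107*c - 210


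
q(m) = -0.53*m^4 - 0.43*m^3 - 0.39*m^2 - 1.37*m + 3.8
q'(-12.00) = 3485.59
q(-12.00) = -10282.96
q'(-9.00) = 1446.64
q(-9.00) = -3179.32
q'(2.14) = -29.72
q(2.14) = -16.25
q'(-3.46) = 73.70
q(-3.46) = -54.28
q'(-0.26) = -1.22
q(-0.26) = 4.13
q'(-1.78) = 7.89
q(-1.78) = 2.11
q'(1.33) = -9.68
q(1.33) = -1.38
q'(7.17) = -854.72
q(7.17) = -1585.29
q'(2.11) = -28.67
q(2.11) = -15.37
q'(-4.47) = 165.69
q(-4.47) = -171.06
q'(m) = -2.12*m^3 - 1.29*m^2 - 0.78*m - 1.37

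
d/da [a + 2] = 1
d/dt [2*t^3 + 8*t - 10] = 6*t^2 + 8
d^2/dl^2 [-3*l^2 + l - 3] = -6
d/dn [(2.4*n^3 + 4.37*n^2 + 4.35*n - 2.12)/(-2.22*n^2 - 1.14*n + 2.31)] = (-5.328*n^4 - 5.472*n^3 + 21.3072*n^2 + 10.7766*n + 7.6317)/(4.9284*n^4 + 5.0616*n^3 - 8.9568*n^2 - 5.2668*n + 5.3361)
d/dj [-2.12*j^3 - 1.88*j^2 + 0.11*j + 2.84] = -6.36*j^2 - 3.76*j + 0.11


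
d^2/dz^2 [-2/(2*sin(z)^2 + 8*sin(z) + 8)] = 2*(2*sin(z)^2 - 2*sin(z) - 3)/(sin(z) + 2)^4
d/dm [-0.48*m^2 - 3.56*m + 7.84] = -0.96*m - 3.56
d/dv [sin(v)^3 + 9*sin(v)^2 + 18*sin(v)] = 3*(sin(v)^2 + 6*sin(v) + 6)*cos(v)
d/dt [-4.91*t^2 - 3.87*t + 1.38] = -9.82*t - 3.87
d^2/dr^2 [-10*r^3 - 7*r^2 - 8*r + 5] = -60*r - 14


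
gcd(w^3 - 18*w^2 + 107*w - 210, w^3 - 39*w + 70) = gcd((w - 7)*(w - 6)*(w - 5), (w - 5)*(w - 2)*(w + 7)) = w - 5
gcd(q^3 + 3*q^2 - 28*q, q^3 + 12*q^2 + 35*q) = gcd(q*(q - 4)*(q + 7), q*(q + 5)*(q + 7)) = q^2 + 7*q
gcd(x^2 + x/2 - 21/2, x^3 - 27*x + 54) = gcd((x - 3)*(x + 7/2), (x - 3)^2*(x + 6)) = x - 3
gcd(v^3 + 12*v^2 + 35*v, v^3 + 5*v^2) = v^2 + 5*v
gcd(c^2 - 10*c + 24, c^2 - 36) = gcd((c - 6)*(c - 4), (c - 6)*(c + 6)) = c - 6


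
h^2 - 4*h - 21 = (h - 7)*(h + 3)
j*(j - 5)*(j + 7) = j^3 + 2*j^2 - 35*j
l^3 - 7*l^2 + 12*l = l*(l - 4)*(l - 3)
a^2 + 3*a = a*(a + 3)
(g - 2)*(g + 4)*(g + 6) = g^3 + 8*g^2 + 4*g - 48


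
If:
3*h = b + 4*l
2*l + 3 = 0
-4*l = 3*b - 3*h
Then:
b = 0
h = -2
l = -3/2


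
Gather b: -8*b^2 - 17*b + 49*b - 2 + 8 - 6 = -8*b^2 + 32*b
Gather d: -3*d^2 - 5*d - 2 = -3*d^2 - 5*d - 2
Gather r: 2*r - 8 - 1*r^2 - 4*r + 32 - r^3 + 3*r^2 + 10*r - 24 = -r^3 + 2*r^2 + 8*r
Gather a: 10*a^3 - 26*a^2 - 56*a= 10*a^3 - 26*a^2 - 56*a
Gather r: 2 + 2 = 4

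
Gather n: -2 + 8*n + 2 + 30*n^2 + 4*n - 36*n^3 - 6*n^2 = -36*n^3 + 24*n^2 + 12*n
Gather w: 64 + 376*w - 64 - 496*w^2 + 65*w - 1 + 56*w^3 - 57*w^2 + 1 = 56*w^3 - 553*w^2 + 441*w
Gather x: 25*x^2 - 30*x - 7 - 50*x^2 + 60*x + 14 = -25*x^2 + 30*x + 7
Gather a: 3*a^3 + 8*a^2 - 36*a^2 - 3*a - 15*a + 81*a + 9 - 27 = 3*a^3 - 28*a^2 + 63*a - 18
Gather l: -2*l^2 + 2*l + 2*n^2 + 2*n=-2*l^2 + 2*l + 2*n^2 + 2*n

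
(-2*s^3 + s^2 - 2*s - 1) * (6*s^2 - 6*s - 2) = -12*s^5 + 18*s^4 - 14*s^3 + 4*s^2 + 10*s + 2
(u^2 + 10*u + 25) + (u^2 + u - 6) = 2*u^2 + 11*u + 19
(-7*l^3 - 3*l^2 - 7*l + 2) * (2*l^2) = -14*l^5 - 6*l^4 - 14*l^3 + 4*l^2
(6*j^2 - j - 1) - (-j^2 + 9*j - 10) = 7*j^2 - 10*j + 9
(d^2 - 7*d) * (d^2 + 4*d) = d^4 - 3*d^3 - 28*d^2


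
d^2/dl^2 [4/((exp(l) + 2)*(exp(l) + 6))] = 16*(exp(3*l) + 6*exp(2*l) + 4*exp(l) - 24)*exp(l)/(exp(6*l) + 24*exp(5*l) + 228*exp(4*l) + 1088*exp(3*l) + 2736*exp(2*l) + 3456*exp(l) + 1728)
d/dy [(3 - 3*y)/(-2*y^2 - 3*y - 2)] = 3*(-2*y^2 + 4*y + 5)/(4*y^4 + 12*y^3 + 17*y^2 + 12*y + 4)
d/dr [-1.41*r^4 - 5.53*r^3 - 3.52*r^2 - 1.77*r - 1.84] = -5.64*r^3 - 16.59*r^2 - 7.04*r - 1.77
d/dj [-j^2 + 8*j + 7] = 8 - 2*j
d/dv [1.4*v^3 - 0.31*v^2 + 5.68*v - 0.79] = 4.2*v^2 - 0.62*v + 5.68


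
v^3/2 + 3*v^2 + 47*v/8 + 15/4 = (v/2 + 1)*(v + 3/2)*(v + 5/2)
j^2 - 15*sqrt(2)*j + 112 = (j - 8*sqrt(2))*(j - 7*sqrt(2))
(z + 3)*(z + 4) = z^2 + 7*z + 12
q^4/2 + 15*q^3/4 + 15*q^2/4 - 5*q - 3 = (q/2 + 1)*(q - 1)*(q + 1/2)*(q + 6)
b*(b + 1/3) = b^2 + b/3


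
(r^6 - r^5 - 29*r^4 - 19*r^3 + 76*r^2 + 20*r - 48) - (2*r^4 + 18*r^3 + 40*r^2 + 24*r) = r^6 - r^5 - 31*r^4 - 37*r^3 + 36*r^2 - 4*r - 48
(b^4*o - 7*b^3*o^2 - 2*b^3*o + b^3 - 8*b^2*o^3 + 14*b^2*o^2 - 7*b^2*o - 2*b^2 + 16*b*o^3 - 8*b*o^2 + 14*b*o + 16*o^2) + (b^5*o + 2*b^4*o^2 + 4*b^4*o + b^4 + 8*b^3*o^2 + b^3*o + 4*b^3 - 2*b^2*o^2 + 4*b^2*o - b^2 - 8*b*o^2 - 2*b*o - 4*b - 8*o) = b^5*o + 2*b^4*o^2 + 5*b^4*o + b^4 + b^3*o^2 - b^3*o + 5*b^3 - 8*b^2*o^3 + 12*b^2*o^2 - 3*b^2*o - 3*b^2 + 16*b*o^3 - 16*b*o^2 + 12*b*o - 4*b + 16*o^2 - 8*o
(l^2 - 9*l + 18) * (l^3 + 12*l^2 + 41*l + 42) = l^5 + 3*l^4 - 49*l^3 - 111*l^2 + 360*l + 756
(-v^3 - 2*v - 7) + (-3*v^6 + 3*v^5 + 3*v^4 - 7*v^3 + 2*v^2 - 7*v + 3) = -3*v^6 + 3*v^5 + 3*v^4 - 8*v^3 + 2*v^2 - 9*v - 4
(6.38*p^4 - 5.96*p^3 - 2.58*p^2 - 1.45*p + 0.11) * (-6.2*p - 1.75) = -39.556*p^5 + 25.787*p^4 + 26.426*p^3 + 13.505*p^2 + 1.8555*p - 0.1925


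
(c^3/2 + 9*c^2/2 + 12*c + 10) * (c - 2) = c^4/2 + 7*c^3/2 + 3*c^2 - 14*c - 20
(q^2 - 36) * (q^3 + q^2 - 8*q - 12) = q^5 + q^4 - 44*q^3 - 48*q^2 + 288*q + 432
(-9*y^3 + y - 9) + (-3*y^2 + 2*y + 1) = -9*y^3 - 3*y^2 + 3*y - 8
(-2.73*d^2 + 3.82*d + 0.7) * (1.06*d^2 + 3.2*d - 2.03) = -2.8938*d^4 - 4.6868*d^3 + 18.5079*d^2 - 5.5146*d - 1.421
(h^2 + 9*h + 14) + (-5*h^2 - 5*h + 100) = -4*h^2 + 4*h + 114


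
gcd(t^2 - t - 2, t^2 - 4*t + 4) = t - 2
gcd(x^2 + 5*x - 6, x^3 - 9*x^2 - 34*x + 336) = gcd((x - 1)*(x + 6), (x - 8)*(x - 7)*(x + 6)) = x + 6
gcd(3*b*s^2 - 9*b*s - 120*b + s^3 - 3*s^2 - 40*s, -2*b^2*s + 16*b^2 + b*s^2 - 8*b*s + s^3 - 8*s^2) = s - 8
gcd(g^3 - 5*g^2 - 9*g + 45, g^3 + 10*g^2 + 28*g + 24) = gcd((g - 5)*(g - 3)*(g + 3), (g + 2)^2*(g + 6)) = 1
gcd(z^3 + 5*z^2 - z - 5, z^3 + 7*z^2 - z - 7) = z^2 - 1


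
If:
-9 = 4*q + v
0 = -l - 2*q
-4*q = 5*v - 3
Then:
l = 6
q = -3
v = 3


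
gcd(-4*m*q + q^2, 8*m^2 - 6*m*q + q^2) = -4*m + q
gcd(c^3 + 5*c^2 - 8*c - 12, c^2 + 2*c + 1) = c + 1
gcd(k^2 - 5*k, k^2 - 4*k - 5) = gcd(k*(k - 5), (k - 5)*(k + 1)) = k - 5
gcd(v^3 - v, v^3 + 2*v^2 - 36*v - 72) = 1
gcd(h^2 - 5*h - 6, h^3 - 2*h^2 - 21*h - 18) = h^2 - 5*h - 6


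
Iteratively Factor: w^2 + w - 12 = (w + 4)*(w - 3)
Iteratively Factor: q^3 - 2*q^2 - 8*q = (q)*(q^2 - 2*q - 8) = q*(q - 4)*(q + 2)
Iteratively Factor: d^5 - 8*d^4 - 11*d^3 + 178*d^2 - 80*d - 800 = (d - 5)*(d^4 - 3*d^3 - 26*d^2 + 48*d + 160) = (d - 5)*(d + 4)*(d^3 - 7*d^2 + 2*d + 40) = (d - 5)*(d - 4)*(d + 4)*(d^2 - 3*d - 10) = (d - 5)*(d - 4)*(d + 2)*(d + 4)*(d - 5)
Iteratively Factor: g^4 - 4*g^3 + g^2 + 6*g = (g - 3)*(g^3 - g^2 - 2*g) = g*(g - 3)*(g^2 - g - 2) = g*(g - 3)*(g - 2)*(g + 1)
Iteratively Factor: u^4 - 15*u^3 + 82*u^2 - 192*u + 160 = (u - 4)*(u^3 - 11*u^2 + 38*u - 40) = (u - 4)*(u - 2)*(u^2 - 9*u + 20) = (u - 4)^2*(u - 2)*(u - 5)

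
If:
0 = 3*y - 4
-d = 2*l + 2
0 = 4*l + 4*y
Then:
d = 2/3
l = -4/3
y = 4/3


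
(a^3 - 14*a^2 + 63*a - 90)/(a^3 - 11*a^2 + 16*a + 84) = (a^2 - 8*a + 15)/(a^2 - 5*a - 14)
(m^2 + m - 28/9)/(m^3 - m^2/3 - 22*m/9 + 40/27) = 3*(3*m + 7)/(9*m^2 + 9*m - 10)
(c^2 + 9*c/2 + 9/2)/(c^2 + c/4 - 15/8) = 4*(c + 3)/(4*c - 5)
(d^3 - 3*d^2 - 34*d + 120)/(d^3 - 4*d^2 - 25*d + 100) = (d + 6)/(d + 5)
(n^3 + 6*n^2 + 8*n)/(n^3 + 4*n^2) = (n + 2)/n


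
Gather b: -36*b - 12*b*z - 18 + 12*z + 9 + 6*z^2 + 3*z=b*(-12*z - 36) + 6*z^2 + 15*z - 9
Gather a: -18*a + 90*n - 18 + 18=-18*a + 90*n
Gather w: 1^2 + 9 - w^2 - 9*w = -w^2 - 9*w + 10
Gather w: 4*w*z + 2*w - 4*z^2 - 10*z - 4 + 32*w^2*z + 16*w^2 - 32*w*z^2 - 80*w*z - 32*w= w^2*(32*z + 16) + w*(-32*z^2 - 76*z - 30) - 4*z^2 - 10*z - 4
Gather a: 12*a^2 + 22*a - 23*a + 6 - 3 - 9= 12*a^2 - a - 6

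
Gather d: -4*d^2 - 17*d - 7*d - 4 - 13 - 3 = -4*d^2 - 24*d - 20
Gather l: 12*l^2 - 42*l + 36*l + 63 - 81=12*l^2 - 6*l - 18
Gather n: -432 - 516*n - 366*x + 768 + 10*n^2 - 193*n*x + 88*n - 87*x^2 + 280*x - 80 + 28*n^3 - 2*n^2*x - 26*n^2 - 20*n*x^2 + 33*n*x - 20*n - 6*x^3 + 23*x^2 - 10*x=28*n^3 + n^2*(-2*x - 16) + n*(-20*x^2 - 160*x - 448) - 6*x^3 - 64*x^2 - 96*x + 256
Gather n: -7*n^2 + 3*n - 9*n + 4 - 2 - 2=-7*n^2 - 6*n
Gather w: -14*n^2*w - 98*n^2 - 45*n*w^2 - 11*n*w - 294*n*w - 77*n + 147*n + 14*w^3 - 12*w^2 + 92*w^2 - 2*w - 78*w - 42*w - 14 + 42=-98*n^2 + 70*n + 14*w^3 + w^2*(80 - 45*n) + w*(-14*n^2 - 305*n - 122) + 28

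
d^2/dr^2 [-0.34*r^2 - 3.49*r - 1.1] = -0.680000000000000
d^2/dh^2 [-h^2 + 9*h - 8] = -2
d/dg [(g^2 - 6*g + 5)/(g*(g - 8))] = 2*(-g^2 - 5*g + 20)/(g^2*(g^2 - 16*g + 64))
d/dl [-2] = 0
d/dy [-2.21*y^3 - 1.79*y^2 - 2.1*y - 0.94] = -6.63*y^2 - 3.58*y - 2.1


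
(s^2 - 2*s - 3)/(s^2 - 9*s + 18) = (s + 1)/(s - 6)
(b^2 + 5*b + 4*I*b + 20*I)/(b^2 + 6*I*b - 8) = (b + 5)/(b + 2*I)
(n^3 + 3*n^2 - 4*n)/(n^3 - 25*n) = (n^2 + 3*n - 4)/(n^2 - 25)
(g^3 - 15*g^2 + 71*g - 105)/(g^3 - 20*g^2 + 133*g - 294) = (g^2 - 8*g + 15)/(g^2 - 13*g + 42)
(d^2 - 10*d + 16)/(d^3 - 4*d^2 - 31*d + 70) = (d - 8)/(d^2 - 2*d - 35)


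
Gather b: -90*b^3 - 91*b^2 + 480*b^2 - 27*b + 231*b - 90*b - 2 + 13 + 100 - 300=-90*b^3 + 389*b^2 + 114*b - 189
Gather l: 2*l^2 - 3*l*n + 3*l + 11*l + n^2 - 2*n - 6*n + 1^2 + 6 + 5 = 2*l^2 + l*(14 - 3*n) + n^2 - 8*n + 12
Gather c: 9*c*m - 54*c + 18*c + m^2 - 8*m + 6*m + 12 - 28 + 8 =c*(9*m - 36) + m^2 - 2*m - 8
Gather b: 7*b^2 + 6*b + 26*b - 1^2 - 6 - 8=7*b^2 + 32*b - 15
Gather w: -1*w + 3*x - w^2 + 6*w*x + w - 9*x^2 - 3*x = -w^2 + 6*w*x - 9*x^2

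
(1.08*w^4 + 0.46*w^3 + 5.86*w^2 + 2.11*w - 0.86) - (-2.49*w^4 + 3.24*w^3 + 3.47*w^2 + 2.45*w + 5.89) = 3.57*w^4 - 2.78*w^3 + 2.39*w^2 - 0.34*w - 6.75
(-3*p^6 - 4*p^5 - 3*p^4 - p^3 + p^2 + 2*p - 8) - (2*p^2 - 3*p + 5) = -3*p^6 - 4*p^5 - 3*p^4 - p^3 - p^2 + 5*p - 13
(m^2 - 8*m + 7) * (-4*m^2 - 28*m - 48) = -4*m^4 + 4*m^3 + 148*m^2 + 188*m - 336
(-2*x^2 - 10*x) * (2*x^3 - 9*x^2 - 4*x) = -4*x^5 - 2*x^4 + 98*x^3 + 40*x^2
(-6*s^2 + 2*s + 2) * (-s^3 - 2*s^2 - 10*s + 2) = 6*s^5 + 10*s^4 + 54*s^3 - 36*s^2 - 16*s + 4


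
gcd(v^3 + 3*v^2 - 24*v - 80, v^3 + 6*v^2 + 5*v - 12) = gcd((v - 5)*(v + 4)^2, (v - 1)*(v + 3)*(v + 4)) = v + 4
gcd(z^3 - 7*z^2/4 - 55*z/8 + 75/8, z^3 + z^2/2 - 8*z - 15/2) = z^2 - z/2 - 15/2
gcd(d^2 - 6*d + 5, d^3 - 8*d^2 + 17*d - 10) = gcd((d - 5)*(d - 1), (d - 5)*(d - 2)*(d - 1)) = d^2 - 6*d + 5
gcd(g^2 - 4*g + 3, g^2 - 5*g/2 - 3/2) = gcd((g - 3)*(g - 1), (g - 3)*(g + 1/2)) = g - 3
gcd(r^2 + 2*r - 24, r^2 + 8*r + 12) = r + 6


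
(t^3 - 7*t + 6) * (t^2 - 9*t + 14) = t^5 - 9*t^4 + 7*t^3 + 69*t^2 - 152*t + 84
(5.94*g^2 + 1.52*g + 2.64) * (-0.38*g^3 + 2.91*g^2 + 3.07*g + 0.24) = -2.2572*g^5 + 16.7078*g^4 + 21.6558*g^3 + 13.7744*g^2 + 8.4696*g + 0.6336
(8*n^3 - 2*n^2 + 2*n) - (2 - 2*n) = 8*n^3 - 2*n^2 + 4*n - 2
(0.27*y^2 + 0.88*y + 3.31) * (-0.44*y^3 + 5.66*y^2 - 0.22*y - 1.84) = -0.1188*y^5 + 1.141*y^4 + 3.465*y^3 + 18.0442*y^2 - 2.3474*y - 6.0904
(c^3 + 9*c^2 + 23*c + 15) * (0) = 0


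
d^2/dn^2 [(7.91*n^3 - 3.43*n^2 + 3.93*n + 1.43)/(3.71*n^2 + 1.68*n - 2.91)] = (-1.13686837721616e-13*n^5 + 1.13686837721616e-13*n^4 + 366.387504*n^3 - 336.110208*n^2 + 709.945488*n + 19.283712)/(51.064811*n^6 + 69.371064*n^5 - 88.747281*n^4 - 104.083056*n^3 + 69.610401*n^2 + 42.679224*n - 24.642171)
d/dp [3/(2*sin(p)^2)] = -3*cos(p)/sin(p)^3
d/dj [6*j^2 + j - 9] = 12*j + 1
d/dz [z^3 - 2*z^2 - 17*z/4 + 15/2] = 3*z^2 - 4*z - 17/4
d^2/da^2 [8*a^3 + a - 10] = 48*a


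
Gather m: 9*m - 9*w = 9*m - 9*w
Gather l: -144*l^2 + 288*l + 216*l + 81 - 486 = -144*l^2 + 504*l - 405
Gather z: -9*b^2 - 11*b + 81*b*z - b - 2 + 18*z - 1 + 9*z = -9*b^2 - 12*b + z*(81*b + 27) - 3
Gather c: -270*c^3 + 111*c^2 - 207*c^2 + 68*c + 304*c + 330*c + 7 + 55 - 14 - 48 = -270*c^3 - 96*c^2 + 702*c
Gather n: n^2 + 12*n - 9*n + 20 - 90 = n^2 + 3*n - 70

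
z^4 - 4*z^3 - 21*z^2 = z^2*(z - 7)*(z + 3)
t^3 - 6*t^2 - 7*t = t*(t - 7)*(t + 1)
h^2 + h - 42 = (h - 6)*(h + 7)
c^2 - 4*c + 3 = (c - 3)*(c - 1)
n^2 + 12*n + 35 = (n + 5)*(n + 7)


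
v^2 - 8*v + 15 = (v - 5)*(v - 3)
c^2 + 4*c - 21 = (c - 3)*(c + 7)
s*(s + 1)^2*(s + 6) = s^4 + 8*s^3 + 13*s^2 + 6*s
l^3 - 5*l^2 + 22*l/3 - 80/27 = (l - 8/3)*(l - 5/3)*(l - 2/3)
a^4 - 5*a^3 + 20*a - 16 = (a - 4)*(a - 2)*(a - 1)*(a + 2)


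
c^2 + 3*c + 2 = (c + 1)*(c + 2)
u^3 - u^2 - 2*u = u*(u - 2)*(u + 1)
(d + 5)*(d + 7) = d^2 + 12*d + 35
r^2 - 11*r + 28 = (r - 7)*(r - 4)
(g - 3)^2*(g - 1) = g^3 - 7*g^2 + 15*g - 9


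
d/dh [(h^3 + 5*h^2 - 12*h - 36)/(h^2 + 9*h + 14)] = (h^2 + 14*h + 39)/(h^2 + 14*h + 49)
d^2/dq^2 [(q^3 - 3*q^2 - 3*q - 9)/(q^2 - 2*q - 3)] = 4*(-q^3 - 18*q^2 + 27*q - 36)/(q^6 - 6*q^5 + 3*q^4 + 28*q^3 - 9*q^2 - 54*q - 27)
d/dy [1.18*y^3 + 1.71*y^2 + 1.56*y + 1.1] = 3.54*y^2 + 3.42*y + 1.56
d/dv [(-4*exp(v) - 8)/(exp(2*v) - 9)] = 4*(2*(exp(v) + 2)*exp(v) - exp(2*v) + 9)*exp(v)/(exp(2*v) - 9)^2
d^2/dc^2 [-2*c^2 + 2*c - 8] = -4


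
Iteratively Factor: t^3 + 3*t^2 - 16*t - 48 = (t + 3)*(t^2 - 16) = (t - 4)*(t + 3)*(t + 4)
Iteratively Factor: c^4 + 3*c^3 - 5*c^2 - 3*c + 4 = (c + 1)*(c^3 + 2*c^2 - 7*c + 4) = (c - 1)*(c + 1)*(c^2 + 3*c - 4) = (c - 1)^2*(c + 1)*(c + 4)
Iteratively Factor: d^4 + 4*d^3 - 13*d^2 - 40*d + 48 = (d + 4)*(d^3 - 13*d + 12) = (d - 3)*(d + 4)*(d^2 + 3*d - 4) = (d - 3)*(d + 4)^2*(d - 1)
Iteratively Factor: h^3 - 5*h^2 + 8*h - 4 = (h - 2)*(h^2 - 3*h + 2) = (h - 2)^2*(h - 1)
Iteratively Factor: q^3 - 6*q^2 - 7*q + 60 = (q + 3)*(q^2 - 9*q + 20) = (q - 4)*(q + 3)*(q - 5)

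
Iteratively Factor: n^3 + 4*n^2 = (n)*(n^2 + 4*n) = n^2*(n + 4)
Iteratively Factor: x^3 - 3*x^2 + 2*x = (x)*(x^2 - 3*x + 2) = x*(x - 1)*(x - 2)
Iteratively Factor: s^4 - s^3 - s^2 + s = (s - 1)*(s^3 - s) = (s - 1)^2*(s^2 + s) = (s - 1)^2*(s + 1)*(s)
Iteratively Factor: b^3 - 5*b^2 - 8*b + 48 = (b - 4)*(b^2 - b - 12) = (b - 4)^2*(b + 3)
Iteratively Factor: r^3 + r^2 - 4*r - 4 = (r - 2)*(r^2 + 3*r + 2) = (r - 2)*(r + 2)*(r + 1)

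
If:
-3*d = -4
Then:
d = 4/3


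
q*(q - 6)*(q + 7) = q^3 + q^2 - 42*q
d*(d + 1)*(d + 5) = d^3 + 6*d^2 + 5*d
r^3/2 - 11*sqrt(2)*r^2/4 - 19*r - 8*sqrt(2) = (r/2 + sqrt(2))*(r - 8*sqrt(2))*(r + sqrt(2)/2)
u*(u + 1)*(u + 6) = u^3 + 7*u^2 + 6*u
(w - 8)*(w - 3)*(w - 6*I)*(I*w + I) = I*w^4 + 6*w^3 - 10*I*w^3 - 60*w^2 + 13*I*w^2 + 78*w + 24*I*w + 144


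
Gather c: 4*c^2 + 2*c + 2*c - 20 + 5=4*c^2 + 4*c - 15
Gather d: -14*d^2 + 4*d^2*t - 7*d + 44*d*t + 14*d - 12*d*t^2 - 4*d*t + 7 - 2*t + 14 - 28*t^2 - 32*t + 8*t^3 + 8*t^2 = d^2*(4*t - 14) + d*(-12*t^2 + 40*t + 7) + 8*t^3 - 20*t^2 - 34*t + 21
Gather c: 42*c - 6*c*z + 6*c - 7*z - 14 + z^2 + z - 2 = c*(48 - 6*z) + z^2 - 6*z - 16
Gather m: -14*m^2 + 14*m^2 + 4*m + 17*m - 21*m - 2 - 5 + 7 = 0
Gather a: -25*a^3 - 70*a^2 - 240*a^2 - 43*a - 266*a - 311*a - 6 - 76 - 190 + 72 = -25*a^3 - 310*a^2 - 620*a - 200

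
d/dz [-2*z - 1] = -2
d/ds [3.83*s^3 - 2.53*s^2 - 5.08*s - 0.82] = 11.49*s^2 - 5.06*s - 5.08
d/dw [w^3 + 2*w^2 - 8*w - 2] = 3*w^2 + 4*w - 8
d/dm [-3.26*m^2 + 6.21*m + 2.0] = 6.21 - 6.52*m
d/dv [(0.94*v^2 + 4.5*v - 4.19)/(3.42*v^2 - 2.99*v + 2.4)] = (-18.2006*v^2 + 33.1716*v - 1.7281)/(11.6964*v^4 - 20.4516*v^3 + 25.3561*v^2 - 14.352*v + 5.76)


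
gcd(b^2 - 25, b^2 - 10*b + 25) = b - 5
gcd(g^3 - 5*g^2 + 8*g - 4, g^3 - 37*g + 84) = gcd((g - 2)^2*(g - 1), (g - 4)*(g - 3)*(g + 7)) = 1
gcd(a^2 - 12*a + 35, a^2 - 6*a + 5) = a - 5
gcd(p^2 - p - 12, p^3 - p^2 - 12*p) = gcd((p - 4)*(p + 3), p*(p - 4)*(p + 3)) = p^2 - p - 12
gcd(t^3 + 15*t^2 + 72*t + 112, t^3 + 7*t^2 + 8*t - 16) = t^2 + 8*t + 16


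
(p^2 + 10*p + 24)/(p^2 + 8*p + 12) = (p + 4)/(p + 2)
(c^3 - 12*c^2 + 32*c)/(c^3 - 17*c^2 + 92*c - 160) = c/(c - 5)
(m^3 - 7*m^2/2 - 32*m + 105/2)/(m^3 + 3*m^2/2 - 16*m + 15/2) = (2*m^2 - 17*m + 21)/(2*m^2 - 7*m + 3)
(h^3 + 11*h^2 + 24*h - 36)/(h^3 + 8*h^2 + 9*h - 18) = (h + 6)/(h + 3)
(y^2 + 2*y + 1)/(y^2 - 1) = (y + 1)/(y - 1)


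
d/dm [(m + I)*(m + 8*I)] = 2*m + 9*I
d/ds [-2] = 0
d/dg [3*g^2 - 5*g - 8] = 6*g - 5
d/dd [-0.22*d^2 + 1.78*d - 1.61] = 1.78 - 0.44*d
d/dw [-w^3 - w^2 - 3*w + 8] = -3*w^2 - 2*w - 3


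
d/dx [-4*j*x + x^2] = -4*j + 2*x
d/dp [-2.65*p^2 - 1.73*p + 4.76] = -5.3*p - 1.73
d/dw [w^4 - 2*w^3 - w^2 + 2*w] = 4*w^3 - 6*w^2 - 2*w + 2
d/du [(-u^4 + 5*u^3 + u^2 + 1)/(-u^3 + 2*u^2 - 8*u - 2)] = (u^6 - 4*u^5 + 35*u^4 - 72*u^3 - 35*u^2 - 8*u + 8)/(u^6 - 4*u^5 + 20*u^4 - 28*u^3 + 56*u^2 + 32*u + 4)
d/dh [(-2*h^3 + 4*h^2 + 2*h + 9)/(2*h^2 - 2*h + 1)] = 2*(-2*h^4 + 4*h^3 - 9*h^2 - 14*h + 10)/(4*h^4 - 8*h^3 + 8*h^2 - 4*h + 1)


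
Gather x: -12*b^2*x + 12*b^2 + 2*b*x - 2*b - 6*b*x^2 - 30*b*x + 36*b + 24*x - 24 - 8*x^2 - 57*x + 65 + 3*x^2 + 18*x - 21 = 12*b^2 + 34*b + x^2*(-6*b - 5) + x*(-12*b^2 - 28*b - 15) + 20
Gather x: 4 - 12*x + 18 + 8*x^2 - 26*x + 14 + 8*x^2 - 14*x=16*x^2 - 52*x + 36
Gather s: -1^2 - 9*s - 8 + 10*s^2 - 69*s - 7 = 10*s^2 - 78*s - 16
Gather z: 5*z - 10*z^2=-10*z^2 + 5*z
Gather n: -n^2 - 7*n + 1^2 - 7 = -n^2 - 7*n - 6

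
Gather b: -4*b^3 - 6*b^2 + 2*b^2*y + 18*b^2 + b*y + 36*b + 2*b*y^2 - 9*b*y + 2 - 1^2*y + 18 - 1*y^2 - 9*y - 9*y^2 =-4*b^3 + b^2*(2*y + 12) + b*(2*y^2 - 8*y + 36) - 10*y^2 - 10*y + 20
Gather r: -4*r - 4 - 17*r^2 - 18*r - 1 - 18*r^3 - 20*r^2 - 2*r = -18*r^3 - 37*r^2 - 24*r - 5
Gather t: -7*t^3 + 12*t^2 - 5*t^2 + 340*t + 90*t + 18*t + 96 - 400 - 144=-7*t^3 + 7*t^2 + 448*t - 448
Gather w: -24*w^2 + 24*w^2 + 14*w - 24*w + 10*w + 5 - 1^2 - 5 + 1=0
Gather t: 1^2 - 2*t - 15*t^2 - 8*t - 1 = -15*t^2 - 10*t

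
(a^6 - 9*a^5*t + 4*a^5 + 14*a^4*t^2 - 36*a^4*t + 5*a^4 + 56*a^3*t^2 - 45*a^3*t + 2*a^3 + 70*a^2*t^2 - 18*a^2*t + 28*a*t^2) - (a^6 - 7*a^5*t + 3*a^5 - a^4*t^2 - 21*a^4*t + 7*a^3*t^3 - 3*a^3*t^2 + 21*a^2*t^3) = -2*a^5*t + a^5 + 15*a^4*t^2 - 15*a^4*t + 5*a^4 - 7*a^3*t^3 + 59*a^3*t^2 - 45*a^3*t + 2*a^3 - 21*a^2*t^3 + 70*a^2*t^2 - 18*a^2*t + 28*a*t^2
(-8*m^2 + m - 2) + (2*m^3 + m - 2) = 2*m^3 - 8*m^2 + 2*m - 4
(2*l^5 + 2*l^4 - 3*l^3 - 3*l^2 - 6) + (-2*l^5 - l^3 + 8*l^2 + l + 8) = 2*l^4 - 4*l^3 + 5*l^2 + l + 2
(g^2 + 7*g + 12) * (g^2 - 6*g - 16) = g^4 + g^3 - 46*g^2 - 184*g - 192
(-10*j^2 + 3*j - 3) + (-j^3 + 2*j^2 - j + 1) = -j^3 - 8*j^2 + 2*j - 2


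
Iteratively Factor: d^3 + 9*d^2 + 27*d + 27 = (d + 3)*(d^2 + 6*d + 9) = (d + 3)^2*(d + 3)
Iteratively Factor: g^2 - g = (g - 1)*(g)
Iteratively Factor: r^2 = (r)*(r)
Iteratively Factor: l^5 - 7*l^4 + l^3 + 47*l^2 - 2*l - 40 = (l - 1)*(l^4 - 6*l^3 - 5*l^2 + 42*l + 40) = (l - 5)*(l - 1)*(l^3 - l^2 - 10*l - 8) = (l - 5)*(l - 4)*(l - 1)*(l^2 + 3*l + 2) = (l - 5)*(l - 4)*(l - 1)*(l + 1)*(l + 2)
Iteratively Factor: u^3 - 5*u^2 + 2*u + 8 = (u - 4)*(u^2 - u - 2) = (u - 4)*(u - 2)*(u + 1)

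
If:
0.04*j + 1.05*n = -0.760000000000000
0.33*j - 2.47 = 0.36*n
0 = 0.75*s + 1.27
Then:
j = 6.43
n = -0.97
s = -1.69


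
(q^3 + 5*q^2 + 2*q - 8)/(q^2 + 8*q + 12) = (q^2 + 3*q - 4)/(q + 6)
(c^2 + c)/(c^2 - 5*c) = (c + 1)/(c - 5)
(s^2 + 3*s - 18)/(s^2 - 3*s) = (s + 6)/s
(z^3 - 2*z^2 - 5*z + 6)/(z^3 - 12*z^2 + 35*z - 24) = (z + 2)/(z - 8)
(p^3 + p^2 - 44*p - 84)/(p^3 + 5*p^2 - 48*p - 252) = (p + 2)/(p + 6)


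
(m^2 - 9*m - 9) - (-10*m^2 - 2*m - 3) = 11*m^2 - 7*m - 6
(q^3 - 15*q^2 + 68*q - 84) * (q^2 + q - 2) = q^5 - 14*q^4 + 51*q^3 + 14*q^2 - 220*q + 168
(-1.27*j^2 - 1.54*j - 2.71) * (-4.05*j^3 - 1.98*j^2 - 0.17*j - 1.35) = 5.1435*j^5 + 8.7516*j^4 + 14.2406*j^3 + 7.3421*j^2 + 2.5397*j + 3.6585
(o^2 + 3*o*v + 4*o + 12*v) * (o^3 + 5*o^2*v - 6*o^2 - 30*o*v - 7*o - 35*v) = o^5 + 8*o^4*v - 2*o^4 + 15*o^3*v^2 - 16*o^3*v - 31*o^3 - 30*o^2*v^2 - 248*o^2*v - 28*o^2 - 465*o*v^2 - 224*o*v - 420*v^2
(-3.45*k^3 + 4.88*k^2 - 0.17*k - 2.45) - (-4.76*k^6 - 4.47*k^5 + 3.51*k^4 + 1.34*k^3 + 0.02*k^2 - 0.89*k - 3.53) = 4.76*k^6 + 4.47*k^5 - 3.51*k^4 - 4.79*k^3 + 4.86*k^2 + 0.72*k + 1.08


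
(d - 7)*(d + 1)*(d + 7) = d^3 + d^2 - 49*d - 49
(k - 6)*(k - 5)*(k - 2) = k^3 - 13*k^2 + 52*k - 60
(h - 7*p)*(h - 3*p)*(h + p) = h^3 - 9*h^2*p + 11*h*p^2 + 21*p^3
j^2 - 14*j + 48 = (j - 8)*(j - 6)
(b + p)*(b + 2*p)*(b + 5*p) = b^3 + 8*b^2*p + 17*b*p^2 + 10*p^3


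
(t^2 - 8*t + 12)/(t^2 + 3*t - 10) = (t - 6)/(t + 5)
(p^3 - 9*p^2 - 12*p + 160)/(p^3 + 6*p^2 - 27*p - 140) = (p - 8)/(p + 7)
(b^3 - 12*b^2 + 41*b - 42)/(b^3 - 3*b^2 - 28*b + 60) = (b^2 - 10*b + 21)/(b^2 - b - 30)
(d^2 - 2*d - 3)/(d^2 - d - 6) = (d + 1)/(d + 2)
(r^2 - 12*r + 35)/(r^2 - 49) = (r - 5)/(r + 7)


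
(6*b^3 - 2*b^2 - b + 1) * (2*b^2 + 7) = 12*b^5 - 4*b^4 + 40*b^3 - 12*b^2 - 7*b + 7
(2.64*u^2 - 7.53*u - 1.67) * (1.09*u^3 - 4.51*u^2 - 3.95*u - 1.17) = 2.8776*u^5 - 20.1141*u^4 + 21.712*u^3 + 34.1864*u^2 + 15.4066*u + 1.9539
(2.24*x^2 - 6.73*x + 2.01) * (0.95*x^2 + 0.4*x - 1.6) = 2.128*x^4 - 5.4975*x^3 - 4.3665*x^2 + 11.572*x - 3.216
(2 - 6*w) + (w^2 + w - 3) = w^2 - 5*w - 1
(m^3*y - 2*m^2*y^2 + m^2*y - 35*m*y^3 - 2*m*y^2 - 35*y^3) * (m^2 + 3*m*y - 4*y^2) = m^5*y + m^4*y^2 + m^4*y - 45*m^3*y^3 + m^3*y^2 - 97*m^2*y^4 - 45*m^2*y^3 + 140*m*y^5 - 97*m*y^4 + 140*y^5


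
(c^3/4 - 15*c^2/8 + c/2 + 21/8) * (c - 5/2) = c^4/4 - 5*c^3/2 + 83*c^2/16 + 11*c/8 - 105/16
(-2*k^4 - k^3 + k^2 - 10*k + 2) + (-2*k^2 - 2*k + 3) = -2*k^4 - k^3 - k^2 - 12*k + 5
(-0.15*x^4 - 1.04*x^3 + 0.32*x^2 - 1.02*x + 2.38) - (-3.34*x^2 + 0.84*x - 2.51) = -0.15*x^4 - 1.04*x^3 + 3.66*x^2 - 1.86*x + 4.89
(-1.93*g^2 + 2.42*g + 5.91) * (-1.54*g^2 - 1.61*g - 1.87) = 2.9722*g^4 - 0.6195*g^3 - 9.3885*g^2 - 14.0405*g - 11.0517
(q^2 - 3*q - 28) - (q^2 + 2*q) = -5*q - 28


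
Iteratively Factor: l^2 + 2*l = (l)*(l + 2)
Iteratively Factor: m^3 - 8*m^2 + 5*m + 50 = (m - 5)*(m^2 - 3*m - 10) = (m - 5)^2*(m + 2)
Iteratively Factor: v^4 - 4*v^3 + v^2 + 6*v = (v + 1)*(v^3 - 5*v^2 + 6*v) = (v - 2)*(v + 1)*(v^2 - 3*v) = (v - 3)*(v - 2)*(v + 1)*(v)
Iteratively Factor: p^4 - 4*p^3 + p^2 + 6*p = (p)*(p^3 - 4*p^2 + p + 6) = p*(p - 2)*(p^2 - 2*p - 3) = p*(p - 2)*(p + 1)*(p - 3)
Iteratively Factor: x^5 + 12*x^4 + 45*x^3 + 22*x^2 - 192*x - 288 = (x + 3)*(x^4 + 9*x^3 + 18*x^2 - 32*x - 96) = (x + 3)*(x + 4)*(x^3 + 5*x^2 - 2*x - 24) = (x - 2)*(x + 3)*(x + 4)*(x^2 + 7*x + 12) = (x - 2)*(x + 3)*(x + 4)^2*(x + 3)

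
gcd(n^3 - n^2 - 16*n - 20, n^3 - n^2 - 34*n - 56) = n + 2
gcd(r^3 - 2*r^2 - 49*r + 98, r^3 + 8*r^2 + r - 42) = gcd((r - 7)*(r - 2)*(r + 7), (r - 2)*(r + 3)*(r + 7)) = r^2 + 5*r - 14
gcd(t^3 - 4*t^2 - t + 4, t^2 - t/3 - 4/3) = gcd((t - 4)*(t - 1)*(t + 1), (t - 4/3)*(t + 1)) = t + 1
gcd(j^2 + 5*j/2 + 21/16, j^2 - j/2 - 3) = 1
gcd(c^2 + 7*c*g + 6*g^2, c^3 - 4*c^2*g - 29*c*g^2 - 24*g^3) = c + g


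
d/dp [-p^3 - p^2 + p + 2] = -3*p^2 - 2*p + 1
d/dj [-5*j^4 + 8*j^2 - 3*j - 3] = -20*j^3 + 16*j - 3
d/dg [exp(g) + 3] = exp(g)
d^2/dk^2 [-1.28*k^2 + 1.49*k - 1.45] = -2.56000000000000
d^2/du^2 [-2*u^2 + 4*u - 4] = -4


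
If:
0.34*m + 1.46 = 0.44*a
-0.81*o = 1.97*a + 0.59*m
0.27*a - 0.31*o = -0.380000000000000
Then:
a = 0.45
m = -3.71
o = 1.62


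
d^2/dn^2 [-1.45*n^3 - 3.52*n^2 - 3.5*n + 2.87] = -8.7*n - 7.04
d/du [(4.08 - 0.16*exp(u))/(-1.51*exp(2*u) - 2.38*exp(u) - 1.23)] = (-0.2416*exp(2*u) + 12.3216*exp(u) + 9.9072)*exp(u)/(2.2801*exp(4*u) + 7.1876*exp(3*u) + 9.379*exp(2*u) + 5.8548*exp(u) + 1.5129)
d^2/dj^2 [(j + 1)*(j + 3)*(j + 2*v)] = 6*j + 4*v + 8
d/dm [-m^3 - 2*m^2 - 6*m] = -3*m^2 - 4*m - 6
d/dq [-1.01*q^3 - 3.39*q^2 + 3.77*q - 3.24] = -3.03*q^2 - 6.78*q + 3.77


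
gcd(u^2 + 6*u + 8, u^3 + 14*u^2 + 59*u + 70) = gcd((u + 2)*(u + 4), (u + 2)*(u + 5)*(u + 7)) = u + 2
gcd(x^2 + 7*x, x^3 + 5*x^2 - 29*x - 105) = x + 7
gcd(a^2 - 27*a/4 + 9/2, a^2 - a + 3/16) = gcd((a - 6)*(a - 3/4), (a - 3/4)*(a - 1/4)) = a - 3/4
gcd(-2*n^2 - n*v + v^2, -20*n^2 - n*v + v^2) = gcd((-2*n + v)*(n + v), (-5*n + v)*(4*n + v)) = 1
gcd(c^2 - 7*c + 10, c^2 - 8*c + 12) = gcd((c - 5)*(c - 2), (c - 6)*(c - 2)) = c - 2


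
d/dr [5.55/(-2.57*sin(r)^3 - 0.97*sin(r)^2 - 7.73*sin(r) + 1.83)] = (42.7905*sin(r)^2 + 10.767*sin(r) + 42.9015)*cos(r)/(2.57*sin(r)^3 + 0.97*sin(r)^2 + 7.73*sin(r) - 1.83)^2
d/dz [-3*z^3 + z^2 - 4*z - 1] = -9*z^2 + 2*z - 4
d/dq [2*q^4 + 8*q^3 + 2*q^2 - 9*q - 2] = 8*q^3 + 24*q^2 + 4*q - 9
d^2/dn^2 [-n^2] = -2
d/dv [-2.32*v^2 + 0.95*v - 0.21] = 0.95 - 4.64*v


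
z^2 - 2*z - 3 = (z - 3)*(z + 1)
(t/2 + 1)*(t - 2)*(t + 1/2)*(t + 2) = t^4/2 + 5*t^3/4 - 3*t^2/2 - 5*t - 2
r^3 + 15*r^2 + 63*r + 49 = (r + 1)*(r + 7)^2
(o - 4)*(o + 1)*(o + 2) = o^3 - o^2 - 10*o - 8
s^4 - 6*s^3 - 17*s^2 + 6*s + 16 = (s - 8)*(s - 1)*(s + 1)*(s + 2)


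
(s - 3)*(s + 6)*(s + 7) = s^3 + 10*s^2 + 3*s - 126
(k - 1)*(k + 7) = k^2 + 6*k - 7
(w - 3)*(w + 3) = w^2 - 9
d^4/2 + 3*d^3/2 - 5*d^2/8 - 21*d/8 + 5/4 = (d/2 + 1)*(d - 1)*(d - 1/2)*(d + 5/2)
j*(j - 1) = j^2 - j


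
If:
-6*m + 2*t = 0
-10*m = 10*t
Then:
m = 0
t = 0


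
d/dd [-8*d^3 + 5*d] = 5 - 24*d^2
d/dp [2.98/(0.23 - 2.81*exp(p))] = 8.3738*exp(p)/(2.81*exp(p) - 0.23)^2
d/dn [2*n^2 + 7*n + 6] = 4*n + 7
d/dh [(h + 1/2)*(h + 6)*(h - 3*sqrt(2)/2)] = 3*h^2 - 3*sqrt(2)*h + 13*h - 39*sqrt(2)/4 + 3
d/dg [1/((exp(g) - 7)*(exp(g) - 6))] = (13 - 2*exp(g))*exp(g)/(exp(4*g) - 26*exp(3*g) + 253*exp(2*g) - 1092*exp(g) + 1764)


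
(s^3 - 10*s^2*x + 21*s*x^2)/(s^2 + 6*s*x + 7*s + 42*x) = s*(s^2 - 10*s*x + 21*x^2)/(s^2 + 6*s*x + 7*s + 42*x)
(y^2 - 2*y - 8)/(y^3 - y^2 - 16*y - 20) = (y - 4)/(y^2 - 3*y - 10)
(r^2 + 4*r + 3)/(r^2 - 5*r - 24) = (r + 1)/(r - 8)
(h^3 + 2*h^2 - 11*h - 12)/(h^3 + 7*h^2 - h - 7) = (h^2 + h - 12)/(h^2 + 6*h - 7)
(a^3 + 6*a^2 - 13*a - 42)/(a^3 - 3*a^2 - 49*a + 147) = (a + 2)/(a - 7)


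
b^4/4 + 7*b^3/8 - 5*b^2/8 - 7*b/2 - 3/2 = (b/4 + 1/2)*(b - 2)*(b + 1/2)*(b + 3)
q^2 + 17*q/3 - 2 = (q - 1/3)*(q + 6)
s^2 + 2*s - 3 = (s - 1)*(s + 3)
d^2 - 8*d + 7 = (d - 7)*(d - 1)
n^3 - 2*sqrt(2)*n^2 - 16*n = n*(n - 4*sqrt(2))*(n + 2*sqrt(2))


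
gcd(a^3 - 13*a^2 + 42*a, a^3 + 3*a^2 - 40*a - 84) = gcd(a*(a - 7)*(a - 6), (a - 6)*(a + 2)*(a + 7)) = a - 6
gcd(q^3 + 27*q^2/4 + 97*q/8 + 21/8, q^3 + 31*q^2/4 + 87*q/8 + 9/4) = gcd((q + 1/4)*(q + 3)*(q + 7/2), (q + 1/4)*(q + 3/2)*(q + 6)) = q + 1/4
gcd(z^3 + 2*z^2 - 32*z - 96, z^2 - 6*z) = z - 6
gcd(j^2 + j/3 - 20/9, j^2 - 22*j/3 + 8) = j - 4/3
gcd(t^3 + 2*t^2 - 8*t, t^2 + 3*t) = t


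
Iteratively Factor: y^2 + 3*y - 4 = (y - 1)*(y + 4)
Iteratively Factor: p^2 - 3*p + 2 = (p - 2)*(p - 1)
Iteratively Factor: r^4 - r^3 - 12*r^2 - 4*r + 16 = (r + 2)*(r^3 - 3*r^2 - 6*r + 8) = (r + 2)^2*(r^2 - 5*r + 4) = (r - 4)*(r + 2)^2*(r - 1)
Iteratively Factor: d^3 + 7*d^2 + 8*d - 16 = (d + 4)*(d^2 + 3*d - 4) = (d - 1)*(d + 4)*(d + 4)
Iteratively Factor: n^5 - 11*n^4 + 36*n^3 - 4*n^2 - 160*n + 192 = (n - 2)*(n^4 - 9*n^3 + 18*n^2 + 32*n - 96) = (n - 4)*(n - 2)*(n^3 - 5*n^2 - 2*n + 24) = (n - 4)^2*(n - 2)*(n^2 - n - 6) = (n - 4)^2*(n - 3)*(n - 2)*(n + 2)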